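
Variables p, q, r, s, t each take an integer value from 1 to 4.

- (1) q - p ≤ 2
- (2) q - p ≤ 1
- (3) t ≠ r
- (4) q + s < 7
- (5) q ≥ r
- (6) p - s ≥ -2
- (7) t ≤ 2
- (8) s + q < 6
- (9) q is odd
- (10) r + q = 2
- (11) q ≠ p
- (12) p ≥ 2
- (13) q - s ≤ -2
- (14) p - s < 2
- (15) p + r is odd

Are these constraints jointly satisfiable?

Take p = 2, q = 1, r = 1, s = 3, t = 2. Then constraint 1: q - p = -1; constraint 2: q - p = -1, and every other listed constraint is also met.

Satisfiable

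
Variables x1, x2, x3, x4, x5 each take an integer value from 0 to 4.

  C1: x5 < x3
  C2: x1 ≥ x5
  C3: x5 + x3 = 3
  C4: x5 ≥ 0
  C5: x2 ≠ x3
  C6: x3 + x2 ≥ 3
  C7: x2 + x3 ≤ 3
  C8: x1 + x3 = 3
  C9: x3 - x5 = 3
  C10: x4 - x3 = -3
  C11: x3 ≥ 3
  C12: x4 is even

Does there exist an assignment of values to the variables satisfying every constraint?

Setting (x1, x2, x3, x4, x5) = (0, 0, 3, 0, 0) satisfies everything: constraint 3: x5 + x3 = 3; constraint 6: x3 + x2 = 3; constraint 7: x2 + x3 = 3, and the others follow.

Satisfiable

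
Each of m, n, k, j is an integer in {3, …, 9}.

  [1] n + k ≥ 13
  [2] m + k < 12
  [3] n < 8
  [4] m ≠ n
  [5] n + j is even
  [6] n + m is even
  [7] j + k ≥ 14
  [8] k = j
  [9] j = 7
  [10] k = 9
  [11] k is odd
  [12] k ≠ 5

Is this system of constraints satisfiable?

Unsatisfiable

Constraint 10 fixes k = 9 and constraint 9 fixes j = 7, but constraint 8 requires k = j. Since 9 ≠ 7, contradiction.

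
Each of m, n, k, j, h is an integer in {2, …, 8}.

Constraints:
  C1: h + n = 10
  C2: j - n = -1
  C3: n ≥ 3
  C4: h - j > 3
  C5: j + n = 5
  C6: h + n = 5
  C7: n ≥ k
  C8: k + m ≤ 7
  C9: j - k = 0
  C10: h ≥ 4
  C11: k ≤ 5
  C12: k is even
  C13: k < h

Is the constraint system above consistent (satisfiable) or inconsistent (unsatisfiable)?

From constraint 10: h ≥ 4. From constraint 3: n ≥ 3. Hence h + n ≥ 7. But constraint 6 requires h + n = 5, and 5 < 7. Contradiction.

Unsatisfiable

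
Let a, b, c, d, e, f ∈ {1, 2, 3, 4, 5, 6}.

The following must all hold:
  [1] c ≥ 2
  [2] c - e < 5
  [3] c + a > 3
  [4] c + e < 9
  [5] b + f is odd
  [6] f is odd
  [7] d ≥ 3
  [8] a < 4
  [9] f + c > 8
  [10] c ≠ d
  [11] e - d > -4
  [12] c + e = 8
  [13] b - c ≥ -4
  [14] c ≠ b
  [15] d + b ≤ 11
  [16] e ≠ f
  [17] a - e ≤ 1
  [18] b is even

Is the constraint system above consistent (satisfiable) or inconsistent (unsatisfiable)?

Satisfiable

Take a = 1, b = 2, c = 5, d = 6, e = 3, f = 5. Then constraint 2: c - e = 2; constraint 3: c + a = 6, and every other listed constraint is also met.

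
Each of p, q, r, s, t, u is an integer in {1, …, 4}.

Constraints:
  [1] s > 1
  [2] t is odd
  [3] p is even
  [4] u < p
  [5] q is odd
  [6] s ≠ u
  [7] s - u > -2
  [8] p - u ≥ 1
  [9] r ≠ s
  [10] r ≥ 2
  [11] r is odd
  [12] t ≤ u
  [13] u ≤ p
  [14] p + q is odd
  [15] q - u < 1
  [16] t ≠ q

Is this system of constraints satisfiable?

The assignment p = 4, q = 3, r = 3, s = 4, t = 1, u = 3 works:
  constraint 7 holds since s - u = 1.
  constraint 8 holds since p - u = 1.
The rest check out directly.

Satisfiable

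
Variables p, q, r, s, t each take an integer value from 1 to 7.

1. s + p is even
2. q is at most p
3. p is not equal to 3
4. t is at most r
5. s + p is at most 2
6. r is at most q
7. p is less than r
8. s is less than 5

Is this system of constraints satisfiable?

Constraints 2, 6, and 7 give p < r, r ≤ q, q ≤ p. Chaining: p < r ≤ q ≤ p, which forces p < p — impossible.

Unsatisfiable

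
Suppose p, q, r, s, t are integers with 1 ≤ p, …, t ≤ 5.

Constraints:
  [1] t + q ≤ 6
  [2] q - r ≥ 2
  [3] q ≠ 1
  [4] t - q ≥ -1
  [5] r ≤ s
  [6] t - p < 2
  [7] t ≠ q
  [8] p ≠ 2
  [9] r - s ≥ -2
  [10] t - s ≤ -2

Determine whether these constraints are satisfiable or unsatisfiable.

Unsatisfiable

Constraints 2, 4, 9, and 10 give s − t ≥ 2, t − q ≥ -1, q − r ≥ 2, r − s ≥ -2.
Adding all 4 inequalities: the left sides telescope to 0, and the right sides sum to 2 + (-1) + 2 + (-2) = 1. So 0 ≥ 1, which is false.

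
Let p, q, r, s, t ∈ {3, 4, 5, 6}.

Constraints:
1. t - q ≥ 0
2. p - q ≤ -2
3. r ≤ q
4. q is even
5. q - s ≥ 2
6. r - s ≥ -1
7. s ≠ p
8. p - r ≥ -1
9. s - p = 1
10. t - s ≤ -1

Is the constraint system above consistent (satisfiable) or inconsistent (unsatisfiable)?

Unsatisfiable

Constraints 1, 2, 6, 8, and 10 give q − p ≥ 2, p − r ≥ -1, r − s ≥ -1, s − t ≥ 1, t − q ≥ 0.
Adding all 5 inequalities: the left sides telescope to 0, and the right sides sum to 2 + (-1) + (-1) + 1 + 0 = 1. So 0 ≥ 1, which is false.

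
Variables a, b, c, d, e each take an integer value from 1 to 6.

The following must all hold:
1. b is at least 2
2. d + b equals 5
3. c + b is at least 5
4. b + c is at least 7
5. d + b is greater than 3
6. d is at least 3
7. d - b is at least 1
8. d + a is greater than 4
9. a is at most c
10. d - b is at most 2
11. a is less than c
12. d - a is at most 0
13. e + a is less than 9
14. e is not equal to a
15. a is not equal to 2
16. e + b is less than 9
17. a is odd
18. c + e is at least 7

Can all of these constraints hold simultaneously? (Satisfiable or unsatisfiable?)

Satisfiable

Take a = 3, b = 2, c = 5, d = 3, e = 4. Then constraint 2: d + b = 5; constraint 3: c + b = 7, and every other listed constraint is also met.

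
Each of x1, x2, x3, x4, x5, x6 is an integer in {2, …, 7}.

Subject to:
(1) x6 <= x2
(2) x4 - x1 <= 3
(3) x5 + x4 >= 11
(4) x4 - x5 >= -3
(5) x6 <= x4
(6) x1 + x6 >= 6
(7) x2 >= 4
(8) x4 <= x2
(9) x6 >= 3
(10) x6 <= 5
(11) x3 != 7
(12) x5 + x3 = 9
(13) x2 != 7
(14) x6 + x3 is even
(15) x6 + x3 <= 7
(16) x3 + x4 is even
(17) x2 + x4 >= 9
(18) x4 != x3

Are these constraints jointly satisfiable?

Try x1 = 3, x2 = 5, x3 = 3, x4 = 5, x5 = 6, x6 = 3.
Check constraint 2: x4 - x1 = 2; constraint 3: x5 + x4 = 11. The remaining constraints are straightforward to verify.

Satisfiable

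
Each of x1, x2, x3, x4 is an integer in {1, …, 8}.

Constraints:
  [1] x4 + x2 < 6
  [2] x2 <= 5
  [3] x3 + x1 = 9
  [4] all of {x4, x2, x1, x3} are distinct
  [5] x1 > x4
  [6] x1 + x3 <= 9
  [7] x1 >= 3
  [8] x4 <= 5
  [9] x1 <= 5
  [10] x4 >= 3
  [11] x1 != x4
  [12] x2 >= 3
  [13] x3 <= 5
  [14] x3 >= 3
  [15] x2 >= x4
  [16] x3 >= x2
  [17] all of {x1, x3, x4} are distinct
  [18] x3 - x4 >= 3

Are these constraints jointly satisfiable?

Constraints 2, 7, 8, 9, 10, 12, 13, and 14 confine each of x4, x2, x1, x3 to the 3 values {3, …, 5}.
Constraint 4 requires all 4 of them to be distinct, but only 3 values are available — impossible by the pigeonhole principle.

Unsatisfiable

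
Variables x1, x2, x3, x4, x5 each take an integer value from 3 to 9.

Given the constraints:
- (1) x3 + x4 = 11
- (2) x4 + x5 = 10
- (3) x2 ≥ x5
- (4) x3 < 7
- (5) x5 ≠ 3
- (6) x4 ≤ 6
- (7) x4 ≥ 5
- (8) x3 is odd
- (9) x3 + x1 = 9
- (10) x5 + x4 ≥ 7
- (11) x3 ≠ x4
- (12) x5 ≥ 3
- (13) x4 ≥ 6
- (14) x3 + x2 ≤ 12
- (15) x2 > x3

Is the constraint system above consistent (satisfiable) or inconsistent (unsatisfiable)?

Try x1 = 4, x2 = 6, x3 = 5, x4 = 6, x5 = 4.
Check constraint 1: x3 + x4 = 11; constraint 2: x4 + x5 = 10; constraint 9: x3 + x1 = 9. The remaining constraints are straightforward to verify.

Satisfiable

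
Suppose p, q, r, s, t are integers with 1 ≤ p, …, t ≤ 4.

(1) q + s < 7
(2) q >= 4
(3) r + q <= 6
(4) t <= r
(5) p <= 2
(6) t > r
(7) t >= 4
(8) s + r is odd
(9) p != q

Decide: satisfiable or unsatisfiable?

Unsatisfiable

From constraints 4 and 7: r ≥ t ≥ 4. From constraint 2: q ≥ 4. Hence r + q ≥ 8. But constraint 3 requires r + q ≤ 6, and 6 < 8. Contradiction.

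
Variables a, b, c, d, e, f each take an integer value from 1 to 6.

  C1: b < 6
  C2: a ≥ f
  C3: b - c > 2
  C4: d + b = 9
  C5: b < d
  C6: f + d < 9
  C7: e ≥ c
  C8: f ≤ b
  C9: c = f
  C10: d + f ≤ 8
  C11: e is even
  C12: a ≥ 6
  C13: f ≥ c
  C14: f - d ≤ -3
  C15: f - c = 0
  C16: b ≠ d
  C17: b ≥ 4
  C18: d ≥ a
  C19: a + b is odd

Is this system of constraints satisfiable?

Unsatisfiable

From constraints 12 and 18: d ≥ a ≥ 6. From constraint 17: b ≥ 4. Hence d + b ≥ 10. But constraint 4 requires d + b = 9, and 9 < 10. Contradiction.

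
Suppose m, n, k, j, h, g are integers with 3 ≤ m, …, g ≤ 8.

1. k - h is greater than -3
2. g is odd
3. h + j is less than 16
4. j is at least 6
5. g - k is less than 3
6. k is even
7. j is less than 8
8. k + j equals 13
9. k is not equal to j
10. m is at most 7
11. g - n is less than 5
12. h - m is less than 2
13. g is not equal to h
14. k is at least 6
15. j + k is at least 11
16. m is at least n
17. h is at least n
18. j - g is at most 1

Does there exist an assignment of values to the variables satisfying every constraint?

Satisfiable

Try m = 5, n = 3, k = 6, j = 7, h = 6, g = 7.
Check constraint 1: k - h = 0; constraint 3: h + j = 13. The remaining constraints are straightforward to verify.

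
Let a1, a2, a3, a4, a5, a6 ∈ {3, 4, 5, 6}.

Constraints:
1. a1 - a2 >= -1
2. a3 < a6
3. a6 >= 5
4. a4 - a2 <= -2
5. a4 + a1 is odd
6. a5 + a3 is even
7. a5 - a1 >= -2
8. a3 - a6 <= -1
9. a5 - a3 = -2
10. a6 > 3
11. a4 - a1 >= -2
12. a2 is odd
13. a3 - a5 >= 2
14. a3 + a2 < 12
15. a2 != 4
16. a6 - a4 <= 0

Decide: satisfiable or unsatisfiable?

Constraints 1, 4, 7, 8, 13, and 16 give a5 − a1 ≥ -2, a1 − a2 ≥ -1, a2 − a4 ≥ 2, a4 − a6 ≥ 0, a6 − a3 ≥ 1, a3 − a5 ≥ 2.
Adding all 6 inequalities: the left sides telescope to 0, and the right sides sum to (-2) + (-1) + 2 + 0 + 1 + 2 = 2. So 0 ≥ 2, which is false.

Unsatisfiable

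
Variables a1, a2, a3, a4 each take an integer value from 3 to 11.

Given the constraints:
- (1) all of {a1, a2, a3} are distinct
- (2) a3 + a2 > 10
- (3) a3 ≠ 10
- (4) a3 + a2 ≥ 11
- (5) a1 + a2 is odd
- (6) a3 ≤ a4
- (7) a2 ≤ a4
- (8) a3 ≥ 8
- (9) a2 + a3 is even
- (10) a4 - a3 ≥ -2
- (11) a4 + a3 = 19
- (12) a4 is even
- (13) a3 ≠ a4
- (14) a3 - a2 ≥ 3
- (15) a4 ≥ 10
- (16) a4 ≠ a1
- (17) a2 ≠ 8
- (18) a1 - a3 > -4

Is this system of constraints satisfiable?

Satisfiable

Setting (a1, a2, a3, a4) = (6, 3, 9, 10) satisfies everything: constraint 2: a3 + a2 = 12; constraint 4: a3 + a2 = 12; constraint 10: a4 - a3 = 1, and the others follow.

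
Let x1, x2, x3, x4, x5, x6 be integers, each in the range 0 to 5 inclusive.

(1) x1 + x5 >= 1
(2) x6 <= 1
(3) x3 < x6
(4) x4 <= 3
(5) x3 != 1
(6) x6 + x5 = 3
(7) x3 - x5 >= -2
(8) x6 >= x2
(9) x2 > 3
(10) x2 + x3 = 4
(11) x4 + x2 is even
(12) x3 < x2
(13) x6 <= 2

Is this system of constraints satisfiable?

Unsatisfiable

From constraint 9: x2 ≥ 4. From constraints 2 and 8: x2 ≤ x6 and x6 ≤ 1, so x2 ≤ 1. But 1 < 4, so no value of x2 works.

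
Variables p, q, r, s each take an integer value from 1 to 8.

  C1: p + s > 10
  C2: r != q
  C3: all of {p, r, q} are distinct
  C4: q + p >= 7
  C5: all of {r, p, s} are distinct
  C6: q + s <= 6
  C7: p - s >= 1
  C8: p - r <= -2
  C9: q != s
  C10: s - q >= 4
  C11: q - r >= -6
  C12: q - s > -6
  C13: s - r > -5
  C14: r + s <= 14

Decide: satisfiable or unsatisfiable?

Constraints 7, 8, 10, and 11 give p − s ≥ 1, s − q ≥ 4, q − r ≥ -6, r − p ≥ 2.
Adding all 4 inequalities: the left sides telescope to 0, and the right sides sum to 1 + 4 + (-6) + 2 = 1. So 0 ≥ 1, which is false.

Unsatisfiable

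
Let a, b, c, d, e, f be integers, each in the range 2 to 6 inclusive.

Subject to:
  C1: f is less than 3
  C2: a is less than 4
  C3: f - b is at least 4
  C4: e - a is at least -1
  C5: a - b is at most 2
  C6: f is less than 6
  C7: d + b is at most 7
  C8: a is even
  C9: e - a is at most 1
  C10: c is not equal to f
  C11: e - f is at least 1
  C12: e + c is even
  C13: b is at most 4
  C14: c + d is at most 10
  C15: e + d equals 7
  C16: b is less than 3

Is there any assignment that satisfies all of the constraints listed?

Unsatisfiable

Constraints 3, 5, 9, and 11 give b − a ≥ -2, a − e ≥ -1, e − f ≥ 1, f − b ≥ 4.
Adding all 4 inequalities: the left sides telescope to 0, and the right sides sum to (-2) + (-1) + 1 + 4 = 2. So 0 ≥ 2, which is false.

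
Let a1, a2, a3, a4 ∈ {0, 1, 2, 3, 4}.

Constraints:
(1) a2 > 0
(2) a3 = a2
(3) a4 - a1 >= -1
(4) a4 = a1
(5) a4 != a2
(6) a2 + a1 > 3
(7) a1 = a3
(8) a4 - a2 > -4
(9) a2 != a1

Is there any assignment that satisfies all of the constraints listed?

Unsatisfiable

From constraints 2, 4, and 7, a4 = a1 = a3 = a2, so a4 = a2. But constraint 5 says a4 ≠ a2. Contradiction.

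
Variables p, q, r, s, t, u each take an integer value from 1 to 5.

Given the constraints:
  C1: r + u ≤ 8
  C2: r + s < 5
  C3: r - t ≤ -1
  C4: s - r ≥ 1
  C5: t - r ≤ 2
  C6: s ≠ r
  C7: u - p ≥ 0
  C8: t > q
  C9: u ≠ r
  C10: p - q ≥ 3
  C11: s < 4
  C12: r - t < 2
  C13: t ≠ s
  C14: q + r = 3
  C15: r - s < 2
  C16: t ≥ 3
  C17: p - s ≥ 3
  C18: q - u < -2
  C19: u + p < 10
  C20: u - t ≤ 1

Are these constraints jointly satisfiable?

Unsatisfiable

Constraints 4, 5, 7, 17, and 20 give r − t ≥ -2, t − u ≥ -1, u − p ≥ 0, p − s ≥ 3, s − r ≥ 1.
Adding all 5 inequalities: the left sides telescope to 0, and the right sides sum to (-2) + (-1) + 0 + 3 + 1 = 1. So 0 ≥ 1, which is false.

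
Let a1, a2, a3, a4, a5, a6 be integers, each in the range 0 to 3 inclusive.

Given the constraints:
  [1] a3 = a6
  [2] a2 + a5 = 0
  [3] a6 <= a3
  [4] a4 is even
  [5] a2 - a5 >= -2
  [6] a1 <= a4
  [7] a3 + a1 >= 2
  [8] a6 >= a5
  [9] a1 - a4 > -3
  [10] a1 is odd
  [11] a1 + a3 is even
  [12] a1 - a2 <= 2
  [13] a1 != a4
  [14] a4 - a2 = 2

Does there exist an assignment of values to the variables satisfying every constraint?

Try a1 = 1, a2 = 0, a3 = 1, a4 = 2, a5 = 0, a6 = 1.
Check constraint 2: a2 + a5 = 0; constraint 5: a2 - a5 = 0. The remaining constraints are straightforward to verify.

Satisfiable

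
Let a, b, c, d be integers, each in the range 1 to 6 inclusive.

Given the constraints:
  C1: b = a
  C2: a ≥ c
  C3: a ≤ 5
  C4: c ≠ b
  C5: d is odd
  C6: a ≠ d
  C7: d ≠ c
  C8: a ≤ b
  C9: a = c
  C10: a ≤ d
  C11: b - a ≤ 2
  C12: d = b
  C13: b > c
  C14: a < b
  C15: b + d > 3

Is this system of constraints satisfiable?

Unsatisfiable

From constraints 1, 9, and 12, d = b = a = c, so d = c. But constraint 7 says d ≠ c. Contradiction.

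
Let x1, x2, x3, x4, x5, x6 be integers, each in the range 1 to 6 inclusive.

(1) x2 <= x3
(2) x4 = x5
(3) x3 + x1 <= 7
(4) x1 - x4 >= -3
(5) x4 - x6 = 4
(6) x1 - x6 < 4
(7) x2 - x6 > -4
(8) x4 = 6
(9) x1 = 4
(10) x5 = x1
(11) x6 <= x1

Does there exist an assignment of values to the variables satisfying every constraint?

Unsatisfiable

Constraint 8 fixes x4 = 6 and constraint 9 fixes x1 = 4. Constraints 2 and 10 give x4 = x5 = x1, so x4 = x1. But 6 ≠ 4 — contradiction.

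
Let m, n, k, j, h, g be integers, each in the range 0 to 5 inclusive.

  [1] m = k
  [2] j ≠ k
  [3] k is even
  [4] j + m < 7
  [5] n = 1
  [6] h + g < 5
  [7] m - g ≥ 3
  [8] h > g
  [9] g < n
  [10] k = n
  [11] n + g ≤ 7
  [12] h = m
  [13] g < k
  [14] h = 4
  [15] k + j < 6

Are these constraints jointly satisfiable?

Unsatisfiable

Constraint 14 fixes h = 4 and constraint 5 fixes n = 1. Constraints 1, 10, and 12 give h = m = k = n, so h = n. But 4 ≠ 1 — contradiction.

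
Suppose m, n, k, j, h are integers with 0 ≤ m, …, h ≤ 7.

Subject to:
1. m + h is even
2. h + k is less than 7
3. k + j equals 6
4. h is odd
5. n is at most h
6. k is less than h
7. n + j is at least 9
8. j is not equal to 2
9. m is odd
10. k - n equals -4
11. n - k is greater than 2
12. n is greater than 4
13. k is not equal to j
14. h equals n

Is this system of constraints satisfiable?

Take m = 5, n = 5, k = 1, j = 5, h = 5. Then constraint 2: h + k = 6; constraint 3: k + j = 6; constraint 7: n + j = 10, and every other listed constraint is also met.

Satisfiable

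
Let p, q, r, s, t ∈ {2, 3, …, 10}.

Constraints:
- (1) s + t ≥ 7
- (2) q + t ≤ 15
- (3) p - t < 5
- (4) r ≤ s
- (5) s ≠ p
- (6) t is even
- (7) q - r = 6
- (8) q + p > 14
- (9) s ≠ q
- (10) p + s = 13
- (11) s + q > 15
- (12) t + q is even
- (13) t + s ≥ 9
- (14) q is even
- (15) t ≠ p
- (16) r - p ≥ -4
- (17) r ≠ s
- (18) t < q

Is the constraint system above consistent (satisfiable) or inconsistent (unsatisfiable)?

Satisfiable

The assignment p = 7, q = 10, r = 4, s = 6, t = 4 works:
  constraint 1 holds since s + t = 10.
  constraint 2 holds since q + t = 14.
  constraint 3 holds since p - t = 3.
The rest check out directly.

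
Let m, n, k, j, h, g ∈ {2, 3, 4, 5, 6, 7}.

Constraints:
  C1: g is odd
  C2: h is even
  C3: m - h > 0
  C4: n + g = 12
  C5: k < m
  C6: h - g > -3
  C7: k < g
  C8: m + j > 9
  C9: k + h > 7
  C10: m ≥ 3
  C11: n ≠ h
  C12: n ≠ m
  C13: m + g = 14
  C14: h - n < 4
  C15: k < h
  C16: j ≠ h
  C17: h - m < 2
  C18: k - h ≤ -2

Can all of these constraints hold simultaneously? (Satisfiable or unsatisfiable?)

Satisfiable

One satisfying assignment is m = 7, n = 5, k = 3, j = 5, h = 6, g = 7.
For the less obvious constraints — constraint 3: m - h = 1; constraint 4: n + g = 12 — and the others hold by inspection.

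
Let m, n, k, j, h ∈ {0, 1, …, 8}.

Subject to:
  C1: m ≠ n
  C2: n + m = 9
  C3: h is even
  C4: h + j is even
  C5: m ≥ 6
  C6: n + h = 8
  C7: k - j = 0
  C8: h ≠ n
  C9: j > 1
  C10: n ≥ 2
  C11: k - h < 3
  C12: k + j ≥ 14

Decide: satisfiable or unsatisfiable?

The assignment m = 7, n = 2, k = 8, j = 8, h = 6 works:
  constraint 2 holds since n + m = 9.
  constraint 6 holds since n + h = 8.
  constraint 7 holds since k - j = 0.
The rest check out directly.

Satisfiable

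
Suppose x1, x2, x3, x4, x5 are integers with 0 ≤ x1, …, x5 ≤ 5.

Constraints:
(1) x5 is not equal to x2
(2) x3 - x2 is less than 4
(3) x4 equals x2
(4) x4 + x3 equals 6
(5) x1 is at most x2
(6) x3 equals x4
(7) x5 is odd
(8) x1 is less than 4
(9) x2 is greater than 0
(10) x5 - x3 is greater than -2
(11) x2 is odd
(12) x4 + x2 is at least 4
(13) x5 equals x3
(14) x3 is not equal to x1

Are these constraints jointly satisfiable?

From constraints 3, 6, and 13, x5 = x3 = x4 = x2, so x5 = x2. But constraint 1 says x5 ≠ x2. Contradiction.

Unsatisfiable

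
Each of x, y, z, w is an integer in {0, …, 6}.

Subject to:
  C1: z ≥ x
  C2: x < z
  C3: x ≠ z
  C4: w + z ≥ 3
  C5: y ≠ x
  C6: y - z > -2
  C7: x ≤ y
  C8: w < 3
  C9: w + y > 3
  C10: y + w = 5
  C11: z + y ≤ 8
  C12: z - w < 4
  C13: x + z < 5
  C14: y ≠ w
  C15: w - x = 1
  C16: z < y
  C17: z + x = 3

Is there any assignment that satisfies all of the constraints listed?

Try x = 0, y = 4, z = 3, w = 1.
Check constraint 4: w + z = 4; constraint 6: y - z = 1; constraint 9: w + y = 5. The remaining constraints are straightforward to verify.

Satisfiable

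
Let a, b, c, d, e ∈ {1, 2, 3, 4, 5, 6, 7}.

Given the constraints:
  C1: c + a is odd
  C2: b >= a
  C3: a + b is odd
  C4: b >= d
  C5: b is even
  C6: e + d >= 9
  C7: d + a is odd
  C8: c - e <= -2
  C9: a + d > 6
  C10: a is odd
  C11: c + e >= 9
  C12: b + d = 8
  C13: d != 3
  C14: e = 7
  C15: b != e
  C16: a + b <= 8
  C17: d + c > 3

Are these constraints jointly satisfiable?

Take a = 3, b = 4, c = 2, d = 4, e = 7. Then constraint 6: e + d = 11; constraint 8: c - e = -5; constraint 9: a + d = 7, and every other listed constraint is also met.

Satisfiable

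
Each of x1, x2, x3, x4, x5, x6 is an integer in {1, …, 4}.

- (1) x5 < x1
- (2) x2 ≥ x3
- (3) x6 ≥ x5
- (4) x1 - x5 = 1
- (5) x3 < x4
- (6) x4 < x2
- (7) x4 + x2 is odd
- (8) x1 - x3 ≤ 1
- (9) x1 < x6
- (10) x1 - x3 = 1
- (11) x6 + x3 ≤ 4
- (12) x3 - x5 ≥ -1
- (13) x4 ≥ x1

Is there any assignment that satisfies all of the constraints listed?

The assignment x1 = 2, x2 = 4, x3 = 1, x4 = 3, x5 = 1, x6 = 3 works:
  constraint 4 holds since x1 - x5 = 1.
  constraint 8 holds since x1 - x3 = 1.
  constraint 10 holds since x1 - x3 = 1.
The rest check out directly.

Satisfiable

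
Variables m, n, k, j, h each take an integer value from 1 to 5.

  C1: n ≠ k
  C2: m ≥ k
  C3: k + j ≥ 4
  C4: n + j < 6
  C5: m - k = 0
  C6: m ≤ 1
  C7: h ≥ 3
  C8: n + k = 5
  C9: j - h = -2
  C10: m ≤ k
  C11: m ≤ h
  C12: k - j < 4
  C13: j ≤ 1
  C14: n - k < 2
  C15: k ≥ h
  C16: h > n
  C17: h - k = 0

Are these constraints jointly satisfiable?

Unsatisfiable

From constraints 7 and 15: k ≥ h and h ≥ 3, so k ≥ 3. From constraints 2 and 6: k ≤ m and m ≤ 1, so k ≤ 1. But 1 < 3, so no value of k works.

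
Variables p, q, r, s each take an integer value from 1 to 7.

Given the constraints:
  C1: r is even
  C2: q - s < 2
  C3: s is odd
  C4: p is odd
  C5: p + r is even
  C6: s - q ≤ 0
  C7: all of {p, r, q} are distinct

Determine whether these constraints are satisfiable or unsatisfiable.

Constraint 4 makes p odd and constraint 1 makes r even, so p + r must be odd. Constraint 5 says p + r is even — contradiction.

Unsatisfiable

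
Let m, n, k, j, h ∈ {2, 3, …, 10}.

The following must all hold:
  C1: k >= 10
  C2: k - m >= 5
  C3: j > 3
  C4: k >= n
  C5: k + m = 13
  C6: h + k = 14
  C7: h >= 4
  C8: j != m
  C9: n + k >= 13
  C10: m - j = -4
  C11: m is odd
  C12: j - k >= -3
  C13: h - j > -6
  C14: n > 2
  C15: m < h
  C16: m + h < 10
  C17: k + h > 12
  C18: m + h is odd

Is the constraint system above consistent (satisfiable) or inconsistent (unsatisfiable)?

Take m = 3, n = 4, k = 10, j = 7, h = 4. Then constraint 2: k - m = 7; constraint 5: k + m = 13; constraint 6: h + k = 14, and every other listed constraint is also met.

Satisfiable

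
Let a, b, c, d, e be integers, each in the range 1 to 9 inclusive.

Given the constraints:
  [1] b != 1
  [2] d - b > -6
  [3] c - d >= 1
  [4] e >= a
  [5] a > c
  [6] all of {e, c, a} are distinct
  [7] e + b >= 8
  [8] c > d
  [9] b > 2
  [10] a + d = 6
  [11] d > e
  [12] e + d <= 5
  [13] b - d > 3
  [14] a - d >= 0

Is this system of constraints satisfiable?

Constraints 4, 5, 8, and 11 give a ≤ e, e < d, d < c, c < a. Chaining: a ≤ e < d < c < a, which forces a < a — impossible.

Unsatisfiable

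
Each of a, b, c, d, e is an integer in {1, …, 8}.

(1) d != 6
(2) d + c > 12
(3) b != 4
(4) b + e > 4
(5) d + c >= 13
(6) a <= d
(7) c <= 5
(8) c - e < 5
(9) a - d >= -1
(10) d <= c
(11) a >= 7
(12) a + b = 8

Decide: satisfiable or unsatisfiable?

From constraints 6 and 11: d ≥ a and a ≥ 7, so d ≥ 7. From constraints 7 and 10: d ≤ c and c ≤ 5, so d ≤ 5. But 5 < 7, so no value of d works.

Unsatisfiable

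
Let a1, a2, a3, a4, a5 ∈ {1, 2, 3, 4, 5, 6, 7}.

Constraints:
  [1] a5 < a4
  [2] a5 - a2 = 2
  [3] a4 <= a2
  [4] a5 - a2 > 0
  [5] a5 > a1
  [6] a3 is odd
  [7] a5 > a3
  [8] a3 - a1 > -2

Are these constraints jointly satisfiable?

Constraints 1, 3, and 4 give a5 < a4, a4 ≤ a2, a2 < a5. Chaining: a5 < a4 ≤ a2 < a5, which forces a5 < a5 — impossible.

Unsatisfiable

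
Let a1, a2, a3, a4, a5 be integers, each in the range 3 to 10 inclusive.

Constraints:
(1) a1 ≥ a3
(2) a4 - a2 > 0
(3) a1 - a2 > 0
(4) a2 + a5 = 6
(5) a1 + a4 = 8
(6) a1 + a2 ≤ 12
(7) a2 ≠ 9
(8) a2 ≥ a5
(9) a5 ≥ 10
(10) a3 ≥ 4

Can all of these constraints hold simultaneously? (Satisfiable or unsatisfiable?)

From constraints 1 and 10: a1 ≥ a3 ≥ 4. From constraints 8 and 9: a2 ≥ a5 ≥ 10. Hence a1 + a2 ≥ 14. But constraint 6 requires a1 + a2 ≤ 12, and 12 < 14. Contradiction.

Unsatisfiable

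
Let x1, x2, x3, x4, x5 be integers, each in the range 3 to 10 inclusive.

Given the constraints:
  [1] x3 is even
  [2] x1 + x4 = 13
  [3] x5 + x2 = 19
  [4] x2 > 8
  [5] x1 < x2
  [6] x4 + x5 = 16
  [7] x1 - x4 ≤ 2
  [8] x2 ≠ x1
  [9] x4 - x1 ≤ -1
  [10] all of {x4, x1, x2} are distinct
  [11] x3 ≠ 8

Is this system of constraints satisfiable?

The assignment x1 = 7, x2 = 9, x3 = 6, x4 = 6, x5 = 10 works:
  constraint 2 holds since x1 + x4 = 13.
  constraint 3 holds since x5 + x2 = 19.
The rest check out directly.

Satisfiable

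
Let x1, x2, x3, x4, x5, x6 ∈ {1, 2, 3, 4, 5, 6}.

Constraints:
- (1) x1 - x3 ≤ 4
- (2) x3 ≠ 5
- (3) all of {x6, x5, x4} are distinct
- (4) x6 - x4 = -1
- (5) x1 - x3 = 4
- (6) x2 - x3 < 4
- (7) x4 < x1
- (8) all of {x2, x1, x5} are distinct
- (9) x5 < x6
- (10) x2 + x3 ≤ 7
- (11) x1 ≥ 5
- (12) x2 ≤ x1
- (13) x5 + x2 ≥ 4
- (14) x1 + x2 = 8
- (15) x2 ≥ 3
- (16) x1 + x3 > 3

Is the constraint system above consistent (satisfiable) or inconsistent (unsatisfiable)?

Take x1 = 5, x2 = 3, x3 = 1, x4 = 4, x5 = 1, x6 = 3. Then constraint 1: x1 - x3 = 4; constraint 4: x6 - x4 = -1, and every other listed constraint is also met.

Satisfiable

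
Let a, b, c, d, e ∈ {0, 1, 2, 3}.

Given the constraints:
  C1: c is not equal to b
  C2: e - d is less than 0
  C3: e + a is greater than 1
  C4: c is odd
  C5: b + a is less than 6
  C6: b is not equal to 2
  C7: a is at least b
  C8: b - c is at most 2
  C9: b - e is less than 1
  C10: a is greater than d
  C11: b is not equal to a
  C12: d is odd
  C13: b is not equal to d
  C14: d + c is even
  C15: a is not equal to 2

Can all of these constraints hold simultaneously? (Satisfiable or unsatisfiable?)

The assignment a = 3, b = 0, c = 1, d = 1, e = 0 works:
  constraint 2 holds since e - d = -1.
  constraint 3 holds since e + a = 3.
  constraint 5 holds since b + a = 3.
The rest check out directly.

Satisfiable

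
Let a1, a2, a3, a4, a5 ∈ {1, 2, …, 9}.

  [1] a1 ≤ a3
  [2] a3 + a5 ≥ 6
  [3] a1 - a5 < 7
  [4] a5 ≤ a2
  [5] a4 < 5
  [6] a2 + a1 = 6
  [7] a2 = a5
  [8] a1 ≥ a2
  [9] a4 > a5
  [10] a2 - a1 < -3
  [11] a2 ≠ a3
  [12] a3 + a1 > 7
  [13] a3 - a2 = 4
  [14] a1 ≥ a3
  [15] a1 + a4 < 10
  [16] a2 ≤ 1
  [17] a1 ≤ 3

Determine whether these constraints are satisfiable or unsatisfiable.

Unsatisfiable

From constraints 14 and 17: a3 ≤ a1 ≤ 3. From constraints 4 and 16: a5 ≤ a2 ≤ 1. Hence a3 + a5 ≤ 4. But constraint 2 requires a3 + a5 ≥ 6, and 6 > 4. Contradiction.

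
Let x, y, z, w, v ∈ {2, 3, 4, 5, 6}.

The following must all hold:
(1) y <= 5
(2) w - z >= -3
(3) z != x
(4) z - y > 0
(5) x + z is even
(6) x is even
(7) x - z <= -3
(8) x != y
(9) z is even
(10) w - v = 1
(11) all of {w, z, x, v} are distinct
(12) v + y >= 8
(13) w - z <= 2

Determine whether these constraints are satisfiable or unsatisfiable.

Satisfiable

Setting (x, y, z, w, v) = (2, 5, 6, 5, 4) satisfies everything: constraint 2: w - z = -1; constraint 4: z - y = 1, and the others follow.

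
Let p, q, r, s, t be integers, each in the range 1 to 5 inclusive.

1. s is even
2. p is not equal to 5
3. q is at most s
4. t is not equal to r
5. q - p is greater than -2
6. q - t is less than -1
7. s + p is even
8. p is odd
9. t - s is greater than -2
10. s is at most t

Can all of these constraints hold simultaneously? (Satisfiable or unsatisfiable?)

Unsatisfiable

Constraint 1 makes s even and constraint 8 makes p odd, so s + p must be odd. Constraint 7 says s + p is even — contradiction.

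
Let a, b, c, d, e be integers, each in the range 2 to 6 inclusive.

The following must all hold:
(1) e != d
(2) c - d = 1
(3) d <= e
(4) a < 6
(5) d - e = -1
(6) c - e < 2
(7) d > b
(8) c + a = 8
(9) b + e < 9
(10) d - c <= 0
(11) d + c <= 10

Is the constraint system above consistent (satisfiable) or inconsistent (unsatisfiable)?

Satisfiable

Setting (a, b, c, d, e) = (4, 2, 4, 3, 4) satisfies everything: constraint 2: c - d = 1; constraint 5: d - e = -1; constraint 6: c - e = 0, and the others follow.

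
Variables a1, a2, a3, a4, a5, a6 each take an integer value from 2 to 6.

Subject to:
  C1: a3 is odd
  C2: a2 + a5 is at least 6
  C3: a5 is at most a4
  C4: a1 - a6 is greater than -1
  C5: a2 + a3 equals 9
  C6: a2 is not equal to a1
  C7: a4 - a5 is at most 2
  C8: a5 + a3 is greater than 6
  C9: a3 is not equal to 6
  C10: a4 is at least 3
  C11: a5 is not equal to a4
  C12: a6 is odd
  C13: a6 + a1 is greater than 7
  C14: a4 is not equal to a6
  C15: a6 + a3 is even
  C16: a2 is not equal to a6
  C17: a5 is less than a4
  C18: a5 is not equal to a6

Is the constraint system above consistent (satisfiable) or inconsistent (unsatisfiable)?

Satisfiable

One satisfying assignment is a1 = 5, a2 = 4, a3 = 5, a4 = 6, a5 = 4, a6 = 5.
For the less obvious constraints — constraint 2: a2 + a5 = 8; constraint 4: a1 - a6 = 0; constraint 5: a2 + a3 = 9 — and the others hold by inspection.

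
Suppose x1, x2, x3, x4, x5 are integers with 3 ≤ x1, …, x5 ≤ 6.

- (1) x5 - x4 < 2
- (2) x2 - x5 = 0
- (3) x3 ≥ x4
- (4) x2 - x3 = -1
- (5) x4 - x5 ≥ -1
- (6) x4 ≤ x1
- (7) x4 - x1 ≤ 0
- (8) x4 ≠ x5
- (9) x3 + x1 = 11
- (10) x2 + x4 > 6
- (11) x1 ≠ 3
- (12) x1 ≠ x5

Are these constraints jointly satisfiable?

Satisfiable

The assignment x1 = 6, x2 = 4, x3 = 5, x4 = 3, x5 = 4 works:
  constraint 1 holds since x5 - x4 = 1.
  constraint 2 holds since x2 - x5 = 0.
The rest check out directly.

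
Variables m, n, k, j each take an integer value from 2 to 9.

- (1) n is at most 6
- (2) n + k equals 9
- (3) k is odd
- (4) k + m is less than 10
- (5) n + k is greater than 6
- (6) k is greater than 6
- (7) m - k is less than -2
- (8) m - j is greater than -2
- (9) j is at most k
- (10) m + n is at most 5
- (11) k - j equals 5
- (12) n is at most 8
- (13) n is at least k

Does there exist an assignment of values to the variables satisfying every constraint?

From constraint 6: k ≥ 7. From constraints 1 and 13: k ≤ n and n ≤ 6, so k ≤ 6. But 6 < 7, so no value of k works.

Unsatisfiable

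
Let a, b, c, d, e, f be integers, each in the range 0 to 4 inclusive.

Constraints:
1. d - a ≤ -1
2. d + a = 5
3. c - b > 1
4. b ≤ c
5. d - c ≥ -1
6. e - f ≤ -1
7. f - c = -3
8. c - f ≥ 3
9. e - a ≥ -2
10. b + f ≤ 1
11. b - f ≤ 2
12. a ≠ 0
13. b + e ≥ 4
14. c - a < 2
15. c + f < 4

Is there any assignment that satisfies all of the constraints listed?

Unsatisfiable

Constraints 1, 5, 6, 8, and 9 give a − d ≥ 1, d − c ≥ -1, c − f ≥ 3, f − e ≥ 1, e − a ≥ -2.
Adding all 5 inequalities: the left sides telescope to 0, and the right sides sum to 1 + (-1) + 3 + 1 + (-2) = 2. So 0 ≥ 2, which is false.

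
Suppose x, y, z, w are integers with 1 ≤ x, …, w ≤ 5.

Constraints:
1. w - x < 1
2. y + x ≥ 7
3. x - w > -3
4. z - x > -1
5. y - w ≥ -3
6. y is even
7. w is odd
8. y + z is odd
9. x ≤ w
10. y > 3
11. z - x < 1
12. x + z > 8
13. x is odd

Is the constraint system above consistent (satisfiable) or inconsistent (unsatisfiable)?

The assignment x = 5, y = 4, z = 5, w = 5 works:
  constraint 1 holds since w - x = 0.
  constraint 2 holds since y + x = 9.
The rest check out directly.

Satisfiable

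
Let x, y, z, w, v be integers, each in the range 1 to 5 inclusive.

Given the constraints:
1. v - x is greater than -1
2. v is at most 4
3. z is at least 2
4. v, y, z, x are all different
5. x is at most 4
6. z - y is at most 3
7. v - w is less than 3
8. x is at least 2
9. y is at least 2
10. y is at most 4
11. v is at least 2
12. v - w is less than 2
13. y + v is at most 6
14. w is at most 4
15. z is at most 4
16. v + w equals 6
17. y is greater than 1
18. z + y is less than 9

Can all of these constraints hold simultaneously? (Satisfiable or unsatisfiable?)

Constraints 2, 3, 5, 8, 9, 10, 11, and 15 confine each of v, y, z, x to the 3 values {2, …, 4}.
Constraint 4 requires all 4 of them to be distinct, but only 3 values are available — impossible by the pigeonhole principle.

Unsatisfiable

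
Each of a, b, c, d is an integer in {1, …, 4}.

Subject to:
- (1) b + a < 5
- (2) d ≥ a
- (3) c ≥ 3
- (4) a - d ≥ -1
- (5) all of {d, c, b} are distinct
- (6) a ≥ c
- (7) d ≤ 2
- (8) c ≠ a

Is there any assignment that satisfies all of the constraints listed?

From constraints 3 and 6: a ≥ c and c ≥ 3, so a ≥ 3. From constraints 2 and 7: a ≤ d and d ≤ 2, so a ≤ 2. But 2 < 3, so no value of a works.

Unsatisfiable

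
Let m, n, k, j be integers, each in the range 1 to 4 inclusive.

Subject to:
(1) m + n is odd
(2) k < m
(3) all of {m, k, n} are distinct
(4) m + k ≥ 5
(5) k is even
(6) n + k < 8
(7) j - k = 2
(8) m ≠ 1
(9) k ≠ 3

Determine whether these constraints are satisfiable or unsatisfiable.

Try m = 3, n = 4, k = 2, j = 4.
Check constraint 4: m + k = 5; constraint 6: n + k = 6; constraint 7: j - k = 2. The remaining constraints are straightforward to verify.

Satisfiable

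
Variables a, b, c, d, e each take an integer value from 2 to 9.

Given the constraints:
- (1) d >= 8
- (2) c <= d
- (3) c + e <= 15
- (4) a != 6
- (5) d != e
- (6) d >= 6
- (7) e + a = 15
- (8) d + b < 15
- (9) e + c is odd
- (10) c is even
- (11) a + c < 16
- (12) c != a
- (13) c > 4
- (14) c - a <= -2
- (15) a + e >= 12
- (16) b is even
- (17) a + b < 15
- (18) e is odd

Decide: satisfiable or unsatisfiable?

Satisfiable

Take a = 8, b = 4, c = 6, d = 8, e = 7. Then constraint 3: c + e = 13; constraint 7: e + a = 15; constraint 8: d + b = 12, and every other listed constraint is also met.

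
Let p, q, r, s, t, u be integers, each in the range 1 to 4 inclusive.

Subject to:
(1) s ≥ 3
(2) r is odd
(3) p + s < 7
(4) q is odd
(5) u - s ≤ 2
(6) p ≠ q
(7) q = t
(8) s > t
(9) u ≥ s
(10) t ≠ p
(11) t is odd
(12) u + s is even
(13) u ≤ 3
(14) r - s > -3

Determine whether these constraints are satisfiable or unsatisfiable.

Setting (p, q, r, s, t, u) = (3, 1, 1, 3, 1, 3) satisfies everything: constraint 3: p + s = 6; constraint 5: u - s = 0; constraint 14: r - s = -2, and the others follow.

Satisfiable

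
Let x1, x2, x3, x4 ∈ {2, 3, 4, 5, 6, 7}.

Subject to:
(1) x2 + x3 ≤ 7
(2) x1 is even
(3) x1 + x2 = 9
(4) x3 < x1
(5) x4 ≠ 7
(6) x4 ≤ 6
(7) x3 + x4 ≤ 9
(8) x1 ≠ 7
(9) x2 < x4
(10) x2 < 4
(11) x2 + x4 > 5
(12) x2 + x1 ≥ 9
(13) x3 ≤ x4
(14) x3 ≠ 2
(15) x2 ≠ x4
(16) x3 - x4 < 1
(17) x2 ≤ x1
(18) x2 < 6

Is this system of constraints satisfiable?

Satisfiable

Try x1 = 6, x2 = 3, x3 = 3, x4 = 4.
Check constraint 1: x2 + x3 = 6; constraint 3: x1 + x2 = 9; constraint 7: x3 + x4 = 7. The remaining constraints are straightforward to verify.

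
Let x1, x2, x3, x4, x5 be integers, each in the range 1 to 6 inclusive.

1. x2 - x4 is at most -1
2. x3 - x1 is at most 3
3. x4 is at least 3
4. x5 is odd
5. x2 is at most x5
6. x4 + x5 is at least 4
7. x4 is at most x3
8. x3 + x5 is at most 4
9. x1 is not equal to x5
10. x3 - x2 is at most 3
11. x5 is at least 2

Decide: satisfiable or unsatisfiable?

Unsatisfiable

From constraints 3 and 7: x3 ≥ x4 ≥ 3. From constraint 11: x5 ≥ 2. Hence x3 + x5 ≥ 5. But constraint 8 requires x3 + x5 ≤ 4, and 4 < 5. Contradiction.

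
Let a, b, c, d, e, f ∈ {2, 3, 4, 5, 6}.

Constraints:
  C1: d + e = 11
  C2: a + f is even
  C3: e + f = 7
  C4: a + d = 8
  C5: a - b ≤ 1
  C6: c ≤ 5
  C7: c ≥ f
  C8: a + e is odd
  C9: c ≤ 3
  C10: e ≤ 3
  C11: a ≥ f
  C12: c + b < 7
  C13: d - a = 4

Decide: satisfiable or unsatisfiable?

From constraint 10: e ≤ 3. From constraints 7 and 9: f ≤ c ≤ 3. Hence e + f ≤ 6. But constraint 3 requires e + f = 7, and 7 > 6. Contradiction.

Unsatisfiable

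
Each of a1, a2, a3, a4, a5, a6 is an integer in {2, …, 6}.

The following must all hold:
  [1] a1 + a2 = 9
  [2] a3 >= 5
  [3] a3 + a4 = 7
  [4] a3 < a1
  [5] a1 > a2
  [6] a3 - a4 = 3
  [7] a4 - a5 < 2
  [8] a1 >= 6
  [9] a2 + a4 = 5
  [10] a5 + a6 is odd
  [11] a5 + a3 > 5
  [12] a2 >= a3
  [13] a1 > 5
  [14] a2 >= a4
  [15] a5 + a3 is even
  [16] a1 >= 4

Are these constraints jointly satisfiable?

From constraint 8: a1 ≥ 6. From constraints 2 and 12: a2 ≥ a3 ≥ 5. Hence a1 + a2 ≥ 11. But constraint 1 requires a1 + a2 = 9, and 9 < 11. Contradiction.

Unsatisfiable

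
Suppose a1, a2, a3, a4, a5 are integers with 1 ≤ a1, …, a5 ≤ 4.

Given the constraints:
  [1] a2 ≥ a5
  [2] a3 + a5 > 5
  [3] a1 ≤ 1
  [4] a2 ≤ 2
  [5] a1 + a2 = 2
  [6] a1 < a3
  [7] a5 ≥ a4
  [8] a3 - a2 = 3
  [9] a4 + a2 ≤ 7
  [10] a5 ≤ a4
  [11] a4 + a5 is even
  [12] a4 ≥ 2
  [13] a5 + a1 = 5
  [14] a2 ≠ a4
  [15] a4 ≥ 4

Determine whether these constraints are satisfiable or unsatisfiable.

From constraints 7 and 15: a5 ≥ a4 and a4 ≥ 4, so a5 ≥ 4. From constraints 1 and 4: a5 ≤ a2 and a2 ≤ 2, so a5 ≤ 2. But 2 < 4, so no value of a5 works.

Unsatisfiable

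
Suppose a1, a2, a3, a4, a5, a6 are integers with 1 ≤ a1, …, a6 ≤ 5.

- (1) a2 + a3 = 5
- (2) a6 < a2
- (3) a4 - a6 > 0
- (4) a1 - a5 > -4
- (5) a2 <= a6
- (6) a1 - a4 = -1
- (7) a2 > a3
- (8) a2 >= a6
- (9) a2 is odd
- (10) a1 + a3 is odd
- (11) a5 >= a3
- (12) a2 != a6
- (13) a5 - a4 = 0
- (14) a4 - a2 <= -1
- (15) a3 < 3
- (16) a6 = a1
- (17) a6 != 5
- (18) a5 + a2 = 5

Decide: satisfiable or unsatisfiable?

Unsatisfiable

Constraints 3, 5, and 14 give a6 < a4, a4 < a2, a2 ≤ a6. Chaining: a6 < a4 < a2 ≤ a6, which forces a6 < a6 — impossible.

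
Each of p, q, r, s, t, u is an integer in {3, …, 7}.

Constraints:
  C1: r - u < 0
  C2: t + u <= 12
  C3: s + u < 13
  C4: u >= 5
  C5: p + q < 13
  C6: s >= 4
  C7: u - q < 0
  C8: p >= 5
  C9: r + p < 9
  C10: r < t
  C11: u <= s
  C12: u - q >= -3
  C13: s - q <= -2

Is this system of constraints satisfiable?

Satisfiable

The assignment p = 5, q = 7, r = 3, s = 5, t = 4, u = 5 works:
  constraint 1 holds since r - u = -2.
  constraint 2 holds since t + u = 9.
The rest check out directly.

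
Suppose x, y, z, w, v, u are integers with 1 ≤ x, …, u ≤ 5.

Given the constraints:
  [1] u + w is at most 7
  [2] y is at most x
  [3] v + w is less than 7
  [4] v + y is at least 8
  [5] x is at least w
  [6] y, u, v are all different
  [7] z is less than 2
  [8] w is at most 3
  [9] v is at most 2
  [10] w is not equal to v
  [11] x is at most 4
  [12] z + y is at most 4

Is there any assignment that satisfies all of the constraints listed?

From constraint 9: v ≤ 2. From constraints 2 and 11: y ≤ x ≤ 4. Hence v + y ≤ 6. But constraint 4 requires v + y ≥ 8, and 8 > 6. Contradiction.

Unsatisfiable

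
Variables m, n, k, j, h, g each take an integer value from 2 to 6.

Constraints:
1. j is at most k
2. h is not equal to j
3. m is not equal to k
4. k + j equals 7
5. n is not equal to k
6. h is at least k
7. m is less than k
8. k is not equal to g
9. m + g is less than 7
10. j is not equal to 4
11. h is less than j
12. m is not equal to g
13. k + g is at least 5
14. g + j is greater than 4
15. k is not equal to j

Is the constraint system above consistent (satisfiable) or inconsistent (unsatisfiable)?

Constraints 1, 6, and 11 give h < j, j ≤ k, k ≤ h. Chaining: h < j ≤ k ≤ h, which forces h < h — impossible.

Unsatisfiable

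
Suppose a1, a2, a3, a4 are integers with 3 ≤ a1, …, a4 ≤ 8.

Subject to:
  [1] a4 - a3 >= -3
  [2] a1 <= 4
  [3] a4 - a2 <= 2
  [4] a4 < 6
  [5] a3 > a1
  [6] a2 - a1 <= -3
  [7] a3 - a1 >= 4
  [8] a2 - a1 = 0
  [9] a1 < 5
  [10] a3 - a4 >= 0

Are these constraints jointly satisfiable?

Constraints 1, 3, 6, and 7 give a1 − a2 ≥ 3, a2 − a4 ≥ -2, a4 − a3 ≥ -3, a3 − a1 ≥ 4.
Adding all 4 inequalities: the left sides telescope to 0, and the right sides sum to 3 + (-2) + (-3) + 4 = 2. So 0 ≥ 2, which is false.

Unsatisfiable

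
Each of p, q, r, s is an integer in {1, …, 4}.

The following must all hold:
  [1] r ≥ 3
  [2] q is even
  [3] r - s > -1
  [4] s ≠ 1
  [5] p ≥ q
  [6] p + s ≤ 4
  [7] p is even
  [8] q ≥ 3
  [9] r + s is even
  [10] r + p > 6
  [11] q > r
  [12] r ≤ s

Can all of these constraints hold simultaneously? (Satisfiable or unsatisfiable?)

Unsatisfiable

From constraints 5 and 8: p ≥ q ≥ 3. From constraints 1 and 12: s ≥ r ≥ 3. Hence p + s ≥ 6. But constraint 6 requires p + s ≤ 4, and 4 < 6. Contradiction.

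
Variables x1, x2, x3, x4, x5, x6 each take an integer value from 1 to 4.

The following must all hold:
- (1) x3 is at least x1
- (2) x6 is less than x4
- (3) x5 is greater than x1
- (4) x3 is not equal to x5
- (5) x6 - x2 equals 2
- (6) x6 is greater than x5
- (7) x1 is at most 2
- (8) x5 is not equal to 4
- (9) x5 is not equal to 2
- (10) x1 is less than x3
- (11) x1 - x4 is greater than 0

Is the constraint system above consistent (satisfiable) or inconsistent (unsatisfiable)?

Unsatisfiable

Constraints 2, 3, 6, and 11 give x6 < x4, x4 < x1, x1 < x5, x5 < x6. Chaining: x6 < x4 < x1 < x5 < x6, which forces x6 < x6 — impossible.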